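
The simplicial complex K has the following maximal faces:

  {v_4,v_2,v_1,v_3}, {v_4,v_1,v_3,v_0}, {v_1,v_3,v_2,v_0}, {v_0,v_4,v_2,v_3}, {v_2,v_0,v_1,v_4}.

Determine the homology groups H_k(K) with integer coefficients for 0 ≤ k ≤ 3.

K has 5 vertices, 10 edges, 10 triangles, 5 3-simplices.
rank ∂_0 = 0, rank ∂_1 = 4 ⇒ b_0 = 5 − 0 − 4 = 1; all invariant factors of ∂_1 are 1 so no torsion. So H_0 ≅ Z.
rank ∂_1 = 4, rank ∂_2 = 6 ⇒ b_1 = 10 − 4 − 6 = 0; all invariant factors of ∂_2 are 1 so no torsion. So H_1 ≅ 0.
rank ∂_2 = 6, rank ∂_3 = 4 ⇒ b_2 = 10 − 6 − 4 = 0; all invariant factors of ∂_3 are 1 so no torsion. So H_2 ≅ 0.
rank ∂_3 = 4, rank ∂_4 = 0 ⇒ b_3 = 5 − 4 − 0 = 1. So H_3 ≅ Z.

H_0 ≅ Z,  H_1 = 0,  H_2 = 0,  H_3 ≅ Z.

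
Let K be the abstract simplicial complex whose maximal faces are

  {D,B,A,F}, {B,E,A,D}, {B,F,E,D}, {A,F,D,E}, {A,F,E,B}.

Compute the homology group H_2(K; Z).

Fix the vertex order A < B < D < E < F and write every simplex with vertices in increasing order. Then dim K = 3 and the simplices of K are:

  0-simplices (5): A, B, D, E, F
  1-simplices (10): AB, AD, AE, AF, BD, BE, BF, DE, DF, EF
  2-simplices (10): ABD, ABE, ABF, ADE, ADF, AEF, BDE, BDF, BEF, DEF
  3-simplices (5): ABDE, ABDF, ABEF, ADEF, BDEF

so the chain groups are C_0 ≅ Z^5, C_1 ≅ Z^10, C_2 ≅ Z^10, C_3 ≅ Z^5.

Boundary ∂_1: C_1 → C_0 maps an edge to its endpoints' difference, ∂[p,q] = q − p. For instance
  ∂AE = E − A.
The resulting 5×10 matrix has rank 4, and its Smith normal form has invariant factors (1,1,1,1).

The boundary map ∂_2: C_2 → C_1 acts by ∂[p,q,r] = [q,r] − [p,r] + [p,q]. For instance
  ∂BEF = EF − BF + BE,
  ∂AEF = EF − AF + AE.
The 10×10 boundary matrix has rank 6 and Smith normal form diag(1,1,1,1,1,1).

∂_3: C_3 → C_2 sends each 3-simplex σ to the alternating sum Σ_i (−1)^i (σ with its i-th vertex removed). For instance
  ∂ADEF = DEF − AEF + ADF − ADE,
  ∂ABDE = BDE − ADE + ABE − ABD.
The resulting 10×5 matrix has rank 4, and its Smith normal form has invariant factors (1,1,1,1).

Now H_k = ker ∂_k / im ∂_{k+1}, so:

  H_2: rank ker ∂_2 − rank ∂_3 = (10 − 6) − 4 = 0, and the invariant factors of ∂_3 are all 1, so H_2 ≅ 0.

H_2 = 0.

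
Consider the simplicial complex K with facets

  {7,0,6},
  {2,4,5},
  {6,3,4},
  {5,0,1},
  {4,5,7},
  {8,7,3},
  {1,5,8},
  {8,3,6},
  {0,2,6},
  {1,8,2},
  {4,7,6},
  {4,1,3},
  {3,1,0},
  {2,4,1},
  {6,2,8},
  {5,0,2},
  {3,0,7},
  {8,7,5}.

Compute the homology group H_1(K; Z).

Take the total order 0 < 1 < 2 < 3 < 4 < 5 < 6 < 7 < 8 on the vertex set. Then K (dimension 2) consists of the simplices:

  0-simplices (9): [0], [1], [2], [3], [4], [5], [6], [7], [8]
  1-simplices (27): (27 of them)
  2-simplices (18): [0,1,3], [0,1,5], [0,2,5], [0,2,6], [0,3,7], [0,6,7], [1,2,4], [1,2,8], [1,3,4], [1,5,8], [2,4,5], [2,6,8], [3,4,6], [3,6,8], [3,7,8], [4,5,7], [4,6,7], [5,7,8]

giving chain groups C_0 ≅ Z^9, C_1 ≅ Z^27, C_2 ≅ Z^18.

The boundary map ∂_1: C_1 → C_0 sends each edge [p,q] (with p < q) to q − p.
The 9×27 boundary matrix has rank 8 and Smith normal form diag(1,1,1,1,1,1,1,1).

Boundary ∂_2: C_2 → C_1 acts by ∂[p,q,r] = [q,r] − [p,r] + [p,q]. For instance
  ∂[0,1,3] = [1,3] − [0,3] + [0,1],
  ∂[1,5,8] = [5,8] − [1,8] + [1,5].
As a 27×18 matrix over Z this has rank 18, with invariant factors (1,1,1,1,1,1,1,1,1,1,1,1,1,1,1,1,1,2).

Reading off H_k = ker ∂_k / im ∂_{k+1}:

  H_1: rank ker ∂_1 − rank ∂_2 = (27 − 8) − 18 = 1, and ∂_2 has invariant factor 2 > 1, so H_1 = Z ⊕ Z/2.

H_1 ≅ Z ⊕ Z/2.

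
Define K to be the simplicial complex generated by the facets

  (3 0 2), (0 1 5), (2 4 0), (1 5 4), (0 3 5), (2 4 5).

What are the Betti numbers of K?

b_0 = 1, b_1 = 1, b_2 = 0.

Take the total order 0 < 1 < 2 < 3 < 4 < 5 on the vertex set. Then K (dimension 2) consists of the simplices:

  0-simplices (6): [0], [1], [2], [3], [4], [5]
  1-simplices (12): [0,1], [0,2], [0,3], [0,4], [0,5], [1,4], [1,5], [2,3], [2,4], [2,5], [3,5], [4,5]
  2-simplices (6): [0,1,5], [0,2,3], [0,2,4], [0,3,5], [1,4,5], [2,4,5]

giving chain groups C_0 ≅ Z^6, C_1 ≅ Z^12, C_2 ≅ Z^6.

Boundary ∂_1: C_1 → C_0 maps an edge to its endpoints' difference, ∂[p,q] = q − p. For instance
  ∂[3,5] = [5] − [3].
The 6×12 boundary matrix has rank 5 and Smith normal form diag(1,1,1,1,1).

∂_2: C_2 → C_1 sends each 2-simplex [p,q,r] to [q,r] − [p,r] + [p,q]. For instance
  ∂[0,3,5] = [3,5] − [0,5] + [0,3],
  ∂[0,2,3] = [2,3] − [0,3] + [0,2].
This gives a 12×6 integer matrix of rank 6; reducing to Smith normal form yields diagonal entries (1,1,1,1,1,1).

Now H_k = ker ∂_k / im ∂_{k+1}, so:

  H_0: rank C_0 − rank ∂_1 = 6 − 5 = 1, and the invariant factors of ∂_1 are all 1, so H_0 ≅ Z.
  H_1: rank ker ∂_1 − rank ∂_2 = (12 − 5) − 6 = 1, and the invariant factors of ∂_2 are all 1, so H_1 ≅ Z.
  H_2: rank ker ∂_2 − rank ∂_3 = (6 − 6) − 0 = 0, and there is no ∂_3, so H_2 ≅ 0.

Hence the Betti numbers are b_0 = 1, b_1 = 1, b_2 = 0.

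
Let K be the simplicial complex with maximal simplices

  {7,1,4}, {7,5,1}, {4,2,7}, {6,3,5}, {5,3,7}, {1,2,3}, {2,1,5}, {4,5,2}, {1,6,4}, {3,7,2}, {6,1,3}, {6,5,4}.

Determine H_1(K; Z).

Fix the vertex order 1 < 2 < 3 < 4 < 5 < 6 < 7 and write every simplex with vertices in increasing order. Then dim K = 2 and the simplices of K are:

  0-simplices (7): [1], [2], [3], [4], [5], [6], [7]
  1-simplices (18): [1,2], [1,3], [1,4], [1,5], [1,6], [1,7], [2,3], [2,4], [2,5], [2,7], [3,5], [3,6], [3,7], [4,5], [4,6], [4,7], [5,6], [5,7]
  2-simplices (12): [1,2,3], [1,2,5], [1,3,6], [1,4,6], [1,4,7], [1,5,7], [2,3,7], [2,4,5], [2,4,7], [3,5,6], [3,5,7], [4,5,6]

Hence C_0 ≅ Z^7, C_1 ≅ Z^18, C_2 ≅ Z^12.

The boundary map ∂_1: C_1 → C_0 maps an edge to its endpoints' difference, ∂[p,q] = q − p. For instance
  ∂[1,6] = [6] − [1].
This gives a 7×18 integer matrix of rank 6; reducing to Smith normal form yields diagonal entries (1,1,1,1,1,1).

Boundary ∂_2: C_2 → C_1 acts by ∂[p,q,r] = [q,r] − [p,r] + [p,q]. For instance
  ∂[3,5,6] = [5,6] − [3,6] + [3,5],
  ∂[1,2,3] = [2,3] − [1,3] + [1,2].
The 18×12 boundary matrix has rank 12 and Smith normal form diag(1,1,1,1,1,1,1,1,1,1,1,2).

Reading off H_k = ker ∂_k / im ∂_{k+1}:

  H_1: rank ker ∂_1 − rank ∂_2 = (18 − 6) − 12 = 0, and ∂_2 has invariant factor 2 > 1, so H_1 ≅ Z_2.

H_1 = Z_2.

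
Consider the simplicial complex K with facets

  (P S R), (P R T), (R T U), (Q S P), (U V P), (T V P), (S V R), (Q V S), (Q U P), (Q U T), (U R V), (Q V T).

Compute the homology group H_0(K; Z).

H_0 ≅ Z.

Fix the vertex order P < Q < R < S < T < U < V and write every simplex with vertices in increasing order. Then dim K = 2 and the simplices of K are:

  0-simplices (7): P, Q, R, S, T, U, V
  1-simplices (18): PQ, PR, PS, PT, PU, PV, QS, QT, QU, QV, RS, RT, RU, RV, SV, TU, TV, UV
  2-simplices (12): PQS, PQU, PRS, PRT, PTV, PUV, QSV, QTU, QTV, RSV, RTU, RUV

giving chain groups C_0 ≅ Z^7, C_1 ≅ Z^18, C_2 ≅ Z^12.

The boundary map ∂_1: C_1 → C_0 is given by ∂[p,q] = [q] − [p].
The resulting 7×18 matrix has rank 6, and its Smith normal form has invariant factors (1,1,1,1,1,1).

The boundary map ∂_2: C_2 → C_1 sends each 2-simplex [p,q,r] to [q,r] − [p,r] + [p,q]. For instance
  ∂RTU = TU − RU + RT,
  ∂PQS = QS − PS + PQ.
This gives a 18×12 integer matrix of rank 12; reducing to Smith normal form yields diagonal entries (1,1,1,1,1,1,1,1,1,1,1,2).

Now H_k = ker ∂_k / im ∂_{k+1}, so:

  H_0: rank C_0 − rank ∂_1 = 7 − 6 = 1, and the invariant factors of ∂_1 are all 1, so H_0 ≅ Z.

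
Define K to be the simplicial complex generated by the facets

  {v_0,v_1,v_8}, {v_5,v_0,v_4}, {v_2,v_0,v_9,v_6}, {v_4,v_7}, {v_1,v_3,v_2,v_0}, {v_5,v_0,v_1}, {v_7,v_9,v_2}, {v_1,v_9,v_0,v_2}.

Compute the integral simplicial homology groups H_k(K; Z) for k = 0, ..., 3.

We work with the vertex ordering v_0 < v_1 < v_2 < v_3 < v_4 < v_5 < v_6 < v_7 < v_8 < v_9. The simplices of K, each written with vertices in increasing order, are:

  0-simplices (10): [v_0], [v_1], [v_2], [v_3], [v_4], [v_5], [v_6], [v_7], [v_8], [v_9]
  1-simplices (21): (21 of them)
  2-simplices (14): (14 of them)
  3-simplices (3): [v_0,v_1,v_2,v_3], [v_0,v_1,v_2,v_9], [v_0,v_2,v_6,v_9]

Hence C_0 ≅ Z^10, C_1 ≅ Z^21, C_2 ≅ Z^14, C_3 ≅ Z^3.

∂_1: C_1 → C_0 maps an edge to its endpoints' difference, ∂[p,q] = q − p.
The resulting 10×21 matrix has rank 9, and its Smith normal form has invariant factors (1,1,1,1,1,1,1,1,1).

∂_2: C_2 → C_1 acts by ∂[p,q,r] = [q,r] − [p,r] + [p,q]. For instance
  ∂[v_0,v_2,v_9] = [v_2,v_9] − [v_0,v_9] + [v_0,v_2],
  ∂[v_0,v_1,v_2] = [v_1,v_2] − [v_0,v_2] + [v_0,v_1].
As a 21×14 matrix over Z this has rank 11, with invariant factors (1,1,1,1,1,1,1,1,1,1,1).

The boundary map ∂_3: C_3 → C_2 sends each 3-simplex σ to the alternating sum Σ_i (−1)^i (σ with its i-th vertex removed). For instance
  ∂[v_0,v_1,v_2,v_9] = [v_1,v_2,v_9] − [v_0,v_2,v_9] + [v_0,v_1,v_9] − [v_0,v_1,v_2],
  ∂[v_0,v_1,v_2,v_3] = [v_1,v_2,v_3] − [v_0,v_2,v_3] + [v_0,v_1,v_3] − [v_0,v_1,v_2].
The resulting 14×3 matrix has rank 3, and its Smith normal form has invariant factors (1,1,1).

From H_k ≅ ker(∂_k) / im(∂_{k+1}) we obtain:

  H_0: rank C_0 − rank ∂_1 = 10 − 9 = 1, and the invariant factors of ∂_1 are all 1, so H_0 = Z.
  H_1: rank ker ∂_1 − rank ∂_2 = (21 − 9) − 11 = 1, and the invariant factors of ∂_2 are all 1, so H_1 = Z.
  H_2: rank ker ∂_2 − rank ∂_3 = (14 − 11) − 3 = 0, and the invariant factors of ∂_3 are all 1, so H_2 = 0.
  H_3: rank ker ∂_3 − rank ∂_4 = (3 − 3) − 0 = 0, and there is no ∂_4, so H_3 = 0.

H_0 ≅ Z,  H_1 ≅ Z,  H_2 = 0,  H_3 = 0.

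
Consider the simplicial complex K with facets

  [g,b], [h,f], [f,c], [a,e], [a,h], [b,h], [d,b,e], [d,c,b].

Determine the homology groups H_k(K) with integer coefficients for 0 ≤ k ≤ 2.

H_0 = Z,  H_1 = Z^2,  H_2 = 0.

Fix the vertex order a < b < c < d < e < f < g < h and write every simplex with vertices in increasing order. Then dim K = 2 and the simplices of K are:

  0-simplices (8): a, b, c, d, e, f, g, h
  1-simplices (11): ae, ah, bc, bd, be, bg, bh, cd, cf, de, fh
  2-simplices (2): bcd, bde

so the chain groups are C_0 ≅ Z^8, C_1 ≅ Z^11, C_2 ≅ Z^2.

The boundary map ∂_1: C_1 → C_0 is given by ∂[p,q] = [q] − [p]. For instance
  ∂cd = d − c.
The 8×11 boundary matrix has rank 7 and Smith normal form diag(1,1,1,1,1,1,1).

Boundary ∂_2: C_2 → C_1 acts by ∂[p,q,r] = [q,r] − [p,r] + [p,q]. For instance
  ∂bde = de − be + bd,
  ∂bcd = cd − bd + bc.
As a 11×2 matrix over Z this has rank 2, with invariant factors (1,1).

Computing H_k = (kernel of ∂_k) / (image of ∂_{k+1}):

  H_0: rank C_0 − rank ∂_1 = 8 − 7 = 1, and the invariant factors of ∂_1 are all 1, so H_0 = Z.
  H_1: rank ker ∂_1 − rank ∂_2 = (11 − 7) − 2 = 2, and the invariant factors of ∂_2 are all 1, so H_1 = Z^2.
  H_2: rank ker ∂_2 − rank ∂_3 = (2 − 2) − 0 = 0, and there is no ∂_3, so H_2 = 0.

As a check, the Euler characteristic is 8 − 11 + 2 = -1, which agrees with 1 − 2 + 0 = -1.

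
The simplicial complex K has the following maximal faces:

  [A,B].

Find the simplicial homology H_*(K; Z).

We work with the vertex ordering A < B. The simplices of K, each written with vertices in increasing order, are:

  0-simplices (2): A, B
  1-simplices (1): AB

Hence C_0 ≅ Z^2, C_1 ≅ Z^1.

The boundary map ∂_1: C_1 → C_0 maps an edge to its endpoints' difference, ∂[p,q] = q − p. For instance
  ∂AB = B − A.
The 2×1 boundary matrix has rank 1 and Smith normal form diag(1).

Reading off H_k = ker ∂_k / im ∂_{k+1}:

  H_0: rank C_0 − rank ∂_1 = 2 − 1 = 1, and the invariant factors of ∂_1 are all 1, so H_0 = Z.
  H_1: rank ker ∂_1 − rank ∂_2 = (1 − 1) − 0 = 0, and there is no ∂_2, so H_1 = 0.

As a check, the Euler characteristic is 2 − 1 = 1, which agrees with 1 − 0 = 1.

H_0 = Z,  H_1 = 0.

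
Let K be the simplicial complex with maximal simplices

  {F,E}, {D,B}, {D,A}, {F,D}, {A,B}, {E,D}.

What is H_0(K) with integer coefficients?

H_0 = Z.

Take the total order A < B < D < E < F on the vertex set. Then K (dimension 1) consists of the simplices:

  0-simplices (5): A, B, D, E, F
  1-simplices (6): AB, AD, BD, DE, DF, EF

giving chain groups C_0 ≅ Z^5, C_1 ≅ Z^6.

∂_1: C_1 → C_0 maps an edge to its endpoints' difference, ∂[p,q] = q − p. For instance
  ∂BD = D − B.
The 5×6 boundary matrix has rank 4 and Smith normal form diag(1,1,1,1).

Computing H_k = (kernel of ∂_k) / (image of ∂_{k+1}):

  H_0: rank C_0 − rank ∂_1 = 5 − 4 = 1, and the invariant factors of ∂_1 are all 1, so H_0 = Z.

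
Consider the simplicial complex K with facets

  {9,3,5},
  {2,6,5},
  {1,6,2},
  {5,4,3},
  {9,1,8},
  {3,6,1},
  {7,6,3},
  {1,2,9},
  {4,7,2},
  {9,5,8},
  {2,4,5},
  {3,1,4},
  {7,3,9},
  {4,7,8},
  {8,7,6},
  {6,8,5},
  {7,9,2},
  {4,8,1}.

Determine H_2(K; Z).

Order the vertices as 1 < 2 < 3 < 4 < 5 < 6 < 7 < 8 < 9. Listing each simplex with vertices in this order, K has dimension 2 with simplices:

  0-simplices (9): [1], [2], [3], [4], [5], [6], [7], [8], [9]
  1-simplices (27): (27 of them)
  2-simplices (18): [1,2,6], [1,2,9], [1,3,4], [1,3,6], [1,4,8], [1,8,9], [2,4,5], [2,4,7], [2,5,6], [2,7,9], [3,4,5], [3,5,9], [3,6,7], [3,7,9], [4,7,8], [5,6,8], [5,8,9], [6,7,8]

Hence C_0 ≅ Z^9, C_1 ≅ Z^27, C_2 ≅ Z^18.

Boundary ∂_1: C_1 → C_0 sends each edge [p,q] (with p < q) to q − p. For instance
  ∂[4,5] = [5] − [4].
The 9×27 boundary matrix has rank 8 and Smith normal form diag(1,1,1,1,1,1,1,1).

∂_2: C_2 → C_1 maps a triangle to the signed sum of its edges. For instance
  ∂[3,6,7] = [6,7] − [3,7] + [3,6],
  ∂[3,7,9] = [7,9] − [3,9] + [3,7].
This gives a 27×18 integer matrix of rank 17; reducing to Smith normal form yields diagonal entries (1,1,1,1,1,1,1,1,1,1,1,1,1,1,1,1,1).

Reading off H_k = ker ∂_k / im ∂_{k+1}:

  H_2: rank ker ∂_2 − rank ∂_3 = (18 − 17) − 0 = 1, and there is no ∂_3, so H_2 = Z.

H_2 ≅ Z.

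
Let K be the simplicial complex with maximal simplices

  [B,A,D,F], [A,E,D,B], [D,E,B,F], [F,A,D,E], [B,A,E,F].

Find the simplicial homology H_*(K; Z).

We work with the vertex ordering A < B < D < E < F. The simplices of K, each written with vertices in increasing order, are:

  0-simplices (5): A, B, D, E, F
  1-simplices (10): AB, AD, AE, AF, BD, BE, BF, DE, DF, EF
  2-simplices (10): ABD, ABE, ABF, ADE, ADF, AEF, BDE, BDF, BEF, DEF
  3-simplices (5): ABDE, ABDF, ABEF, ADEF, BDEF

so the chain groups are C_0 ≅ Z^5, C_1 ≅ Z^10, C_2 ≅ Z^10, C_3 ≅ Z^5.

The boundary map ∂_1: C_1 → C_0 sends each edge [p,q] (with p < q) to q − p.
The 5×10 boundary matrix has rank 4 and Smith normal form diag(1,1,1,1).

The boundary map ∂_2: C_2 → C_1 sends each 2-simplex [p,q,r] to [q,r] − [p,r] + [p,q]. For instance
  ∂BDF = DF − BF + BD,
  ∂BDE = DE − BE + BD.
This gives a 10×10 integer matrix of rank 6; reducing to Smith normal form yields diagonal entries (1,1,1,1,1,1).

Boundary ∂_3: C_3 → C_2 sends each 3-simplex σ to the alternating sum Σ_i (−1)^i (σ with its i-th vertex removed). For instance
  ∂BDEF = DEF − BEF + BDF − BDE,
  ∂ABDE = BDE − ADE + ABE − ABD.
As a 10×5 matrix over Z this has rank 4, with invariant factors (1,1,1,1).

Reading off H_k = ker ∂_k / im ∂_{k+1}:

  H_0: rank C_0 − rank ∂_1 = 5 − 4 = 1, and the invariant factors of ∂_1 are all 1, so H_0 ≅ Z.
  H_1: rank ker ∂_1 − rank ∂_2 = (10 − 4) − 6 = 0, and the invariant factors of ∂_2 are all 1, so H_1 ≅ 0.
  H_2: rank ker ∂_2 − rank ∂_3 = (10 − 6) − 4 = 0, and the invariant factors of ∂_3 are all 1, so H_2 ≅ 0.
  H_3: rank ker ∂_3 − rank ∂_4 = (5 − 4) − 0 = 1, and there is no ∂_4, so H_3 ≅ Z.

(K is a triangulation of the 3-sphere S^3.)

H_0 ≅ Z,  H_1 = 0,  H_2 = 0,  H_3 ≅ Z.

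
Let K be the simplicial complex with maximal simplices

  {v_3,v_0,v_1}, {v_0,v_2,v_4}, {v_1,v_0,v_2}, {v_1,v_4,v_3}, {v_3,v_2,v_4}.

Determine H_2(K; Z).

Order the vertices as v_0 < v_1 < v_2 < v_3 < v_4. Listing each simplex with vertices in this order, K has dimension 2 with simplices:

  0-simplices (5): [v_0], [v_1], [v_2], [v_3], [v_4]
  1-simplices (10): [v_0,v_1], [v_0,v_2], [v_0,v_3], [v_0,v_4], [v_1,v_2], [v_1,v_3], [v_1,v_4], [v_2,v_3], [v_2,v_4], [v_3,v_4]
  2-simplices (5): [v_0,v_1,v_2], [v_0,v_1,v_3], [v_0,v_2,v_4], [v_1,v_3,v_4], [v_2,v_3,v_4]

Hence C_0 ≅ Z^5, C_1 ≅ Z^10, C_2 ≅ Z^5.

The boundary map ∂_1: C_1 → C_0 maps an edge to its endpoints' difference, ∂[p,q] = q − p. For instance
  ∂[v_0,v_2] = [v_2] − [v_0].
The 5×10 boundary matrix has rank 4 and Smith normal form diag(1,1,1,1).

The boundary map ∂_2: C_2 → C_1 maps a triangle to the signed sum of its edges. For instance
  ∂[v_1,v_3,v_4] = [v_3,v_4] − [v_1,v_4] + [v_1,v_3],
  ∂[v_2,v_3,v_4] = [v_3,v_4] − [v_2,v_4] + [v_2,v_3].
The resulting 10×5 matrix has rank 5, and its Smith normal form has invariant factors (1,1,1,1,1).

Computing H_k = (kernel of ∂_k) / (image of ∂_{k+1}):

  H_2: rank ker ∂_2 − rank ∂_3 = (5 − 5) − 0 = 0, and there is no ∂_3, so H_2 = 0.

H_2 = 0.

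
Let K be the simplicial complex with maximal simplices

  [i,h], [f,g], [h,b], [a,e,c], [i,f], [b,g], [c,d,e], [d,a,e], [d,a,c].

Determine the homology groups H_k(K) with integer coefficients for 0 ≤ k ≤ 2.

H_0 ≅ Z^2,  H_1 ≅ Z,  H_2 ≅ Z.

K has 9 vertices, 11 edges, 4 triangles.
rank ∂_0 = 0, rank ∂_1 = 7 ⇒ b_0 = 9 − 0 − 7 = 2; all invariant factors of ∂_1 are 1 so no torsion. So H_0 ≅ Z^2.
rank ∂_1 = 7, rank ∂_2 = 3 ⇒ b_1 = 11 − 7 − 3 = 1; all invariant factors of ∂_2 are 1 so no torsion. So H_1 ≅ Z.
rank ∂_2 = 3, rank ∂_3 = 0 ⇒ b_2 = 4 − 3 − 0 = 1. So H_2 ≅ Z.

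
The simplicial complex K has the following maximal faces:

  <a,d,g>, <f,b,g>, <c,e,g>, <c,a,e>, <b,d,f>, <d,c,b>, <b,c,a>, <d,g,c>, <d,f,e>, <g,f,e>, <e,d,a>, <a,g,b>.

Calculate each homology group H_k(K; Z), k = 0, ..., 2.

H_0 ≅ Z,  H_1 ≅ Z/2,  H_2 = 0.

We work with the vertex ordering a < b < c < d < e < f < g. The simplices of K, each written with vertices in increasing order, are:

  0-simplices (7): a, b, c, d, e, f, g
  1-simplices (18): ab, ac, ad, ae, ag, bc, bd, bf, bg, cd, ce, cg, de, df, dg, ef, eg, fg
  2-simplices (12): abc, abg, ace, ade, adg, bcd, bdf, bfg, cdg, ceg, def, efg

giving chain groups C_0 ≅ Z^7, C_1 ≅ Z^18, C_2 ≅ Z^12.

∂_1: C_1 → C_0 maps an edge to its endpoints' difference, ∂[p,q] = q − p.
The resulting 7×18 matrix has rank 6, and its Smith normal form has invariant factors (1,1,1,1,1,1).

The boundary map ∂_2: C_2 → C_1 sends each 2-simplex [p,q,r] to [q,r] − [p,r] + [p,q]. For instance
  ∂ace = ce − ae + ac,
  ∂efg = fg − eg + ef.
This gives a 18×12 integer matrix of rank 12; reducing to Smith normal form yields diagonal entries (1,1,1,1,1,1,1,1,1,1,1,2).

Reading off H_k = ker ∂_k / im ∂_{k+1}:

  H_0: rank C_0 − rank ∂_1 = 7 − 6 = 1, and the invariant factors of ∂_1 are all 1, so H_0 ≅ Z.
  H_1: rank ker ∂_1 − rank ∂_2 = (18 − 6) − 12 = 0, and ∂_2 has invariant factor 2 > 1, so H_1 ≅ Z/2.
  H_2: rank ker ∂_2 − rank ∂_3 = (12 − 12) − 0 = 0, and there is no ∂_3, so H_2 ≅ 0.

(K is a triangulation of the real projective plane RP^2.)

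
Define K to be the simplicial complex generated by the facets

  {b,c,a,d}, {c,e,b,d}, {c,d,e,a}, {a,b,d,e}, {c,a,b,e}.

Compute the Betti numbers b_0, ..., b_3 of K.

We work with the vertex ordering a < b < c < d < e. The simplices of K, each written with vertices in increasing order, are:

  0-simplices (5): a, b, c, d, e
  1-simplices (10): ab, ac, ad, ae, bc, bd, be, cd, ce, de
  2-simplices (10): abc, abd, abe, acd, ace, ade, bcd, bce, bde, cde
  3-simplices (5): abcd, abce, abde, acde, bcde

Hence C_0 ≅ Z^5, C_1 ≅ Z^10, C_2 ≅ Z^10, C_3 ≅ Z^5.

∂_1: C_1 → C_0 sends each edge [p,q] (with p < q) to q − p. For instance
  ∂bc = c − b.
The resulting 5×10 matrix has rank 4, and its Smith normal form has invariant factors (1,1,1,1).

The boundary map ∂_2: C_2 → C_1 maps a triangle to the signed sum of its edges. For instance
  ∂cde = de − ce + cd,
  ∂ace = ce − ae + ac.
The resulting 10×10 matrix has rank 6, and its Smith normal form has invariant factors (1,1,1,1,1,1).

The boundary map ∂_3: C_3 → C_2 sends each 3-simplex σ to the alternating sum Σ_i (−1)^i (σ with its i-th vertex removed). For instance
  ∂abde = bde − ade + abe − abd,
  ∂abce = bce − ace + abe − abc.
The resulting 10×5 matrix has rank 4, and its Smith normal form has invariant factors (1,1,1,1).

Reading off H_k = ker ∂_k / im ∂_{k+1}:

  H_0: rank C_0 − rank ∂_1 = 5 − 4 = 1, and the invariant factors of ∂_1 are all 1, so H_0 ≅ Z.
  H_1: rank ker ∂_1 − rank ∂_2 = (10 − 4) − 6 = 0, and the invariant factors of ∂_2 are all 1, so H_1 ≅ 0.
  H_2: rank ker ∂_2 − rank ∂_3 = (10 − 6) − 4 = 0, and the invariant factors of ∂_3 are all 1, so H_2 ≅ 0.
  H_3: rank ker ∂_3 − rank ∂_4 = (5 − 4) − 0 = 1, and there is no ∂_4, so H_3 ≅ Z.

(K is a triangulation of the 3-sphere S^3.)

Hence the Betti numbers are b_0 = 1, b_1 = 0, b_2 = 0, b_3 = 1.

b_0 = 1, b_1 = 0, b_2 = 0, b_3 = 1.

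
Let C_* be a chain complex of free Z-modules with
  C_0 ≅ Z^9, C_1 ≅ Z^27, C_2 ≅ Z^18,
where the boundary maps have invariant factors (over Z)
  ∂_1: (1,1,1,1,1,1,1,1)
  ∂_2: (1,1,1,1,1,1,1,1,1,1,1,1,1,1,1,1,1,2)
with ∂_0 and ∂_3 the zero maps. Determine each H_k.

H_0 = Z,  H_1 = Z ⊕ Z/2Z,  H_2 = 0.

H_0: b_0 = 9 − 0 − 8 = 1; torsion from ∂_1 factors > 1: none. So H_0 = Z.
H_1: b_1 = 27 − 8 − 18 = 1; torsion from ∂_2 factors > 1: [2]. So H_1 = Z ⊕ Z/2Z.
H_2: b_2 = 18 − 18 − 0 = 0; torsion from ∂_3 factors > 1: none. So H_2 = 0.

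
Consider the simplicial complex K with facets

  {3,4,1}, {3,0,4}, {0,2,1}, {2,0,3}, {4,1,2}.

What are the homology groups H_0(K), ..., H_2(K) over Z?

H_0 ≅ Z,  H_1 ≅ Z,  H_2 = 0.

Take the total order 0 < 1 < 2 < 3 < 4 on the vertex set. Then K (dimension 2) consists of the simplices:

  0-simplices (5): [0], [1], [2], [3], [4]
  1-simplices (10): [0,1], [0,2], [0,3], [0,4], [1,2], [1,3], [1,4], [2,3], [2,4], [3,4]
  2-simplices (5): [0,1,2], [0,2,3], [0,3,4], [1,2,4], [1,3,4]

so the chain groups are C_0 ≅ Z^5, C_1 ≅ Z^10, C_2 ≅ Z^5.

∂_1: C_1 → C_0 sends each edge [p,q] (with p < q) to q − p.
This gives a 5×10 integer matrix of rank 4; reducing to Smith normal form yields diagonal entries (1,1,1,1).

∂_2: C_2 → C_1 sends each 2-simplex [p,q,r] to [q,r] − [p,r] + [p,q]. For instance
  ∂[1,2,4] = [2,4] − [1,4] + [1,2],
  ∂[0,1,2] = [1,2] − [0,2] + [0,1].
As a 10×5 matrix over Z this has rank 5, with invariant factors (1,1,1,1,1).

From H_k ≅ ker(∂_k) / im(∂_{k+1}) we obtain:

  H_0: rank C_0 − rank ∂_1 = 5 − 4 = 1, and the invariant factors of ∂_1 are all 1, so H_0 ≅ Z.
  H_1: rank ker ∂_1 − rank ∂_2 = (10 − 4) − 5 = 1, and the invariant factors of ∂_2 are all 1, so H_1 ≅ Z.
  H_2: rank ker ∂_2 − rank ∂_3 = (5 − 5) − 0 = 0, and there is no ∂_3, so H_2 ≅ 0.

As a check, the Euler characteristic is 5 − 10 + 5 = 0, which agrees with 1 − 1 + 0 = 0.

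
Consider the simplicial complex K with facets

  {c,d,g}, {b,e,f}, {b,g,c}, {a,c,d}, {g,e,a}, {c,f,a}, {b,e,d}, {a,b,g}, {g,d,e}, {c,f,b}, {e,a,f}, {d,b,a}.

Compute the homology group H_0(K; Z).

Take the total order a < b < c < d < e < f < g on the vertex set. Then K (dimension 2) consists of the simplices:

  0-simplices (7): a, b, c, d, e, f, g
  1-simplices (18): ab, ac, ad, ae, af, ag, bc, bd, be, bf, bg, cd, cf, cg, de, dg, ef, eg
  2-simplices (12): abd, abg, acd, acf, aef, aeg, bcf, bcg, bde, bef, cdg, deg

so the chain groups are C_0 ≅ Z^7, C_1 ≅ Z^18, C_2 ≅ Z^12.

The boundary map ∂_1: C_1 → C_0 is given by ∂[p,q] = [q] − [p]. For instance
  ∂cg = g − c.
The resulting 7×18 matrix has rank 6, and its Smith normal form has invariant factors (1,1,1,1,1,1).

∂_2: C_2 → C_1 sends each 2-simplex [p,q,r] to [q,r] − [p,r] + [p,q]. For instance
  ∂bde = de − be + bd,
  ∂abg = bg − ag + ab.
The 18×12 boundary matrix has rank 12 and Smith normal form diag(1,1,1,1,1,1,1,1,1,1,1,2).

Now H_k = ker ∂_k / im ∂_{k+1}, so:

  H_0: rank C_0 − rank ∂_1 = 7 − 6 = 1, and the invariant factors of ∂_1 are all 1, so H_0 = Z.

(K is a triangulation of the real projective plane RP^2.)

H_0 ≅ Z.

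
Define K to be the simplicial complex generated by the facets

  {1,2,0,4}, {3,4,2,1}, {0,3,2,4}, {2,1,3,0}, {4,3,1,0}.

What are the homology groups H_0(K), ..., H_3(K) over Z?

We work with the vertex ordering 0 < 1 < 2 < 3 < 4. The simplices of K, each written with vertices in increasing order, are:

  0-simplices (5): [0], [1], [2], [3], [4]
  1-simplices (10): [0,1], [0,2], [0,3], [0,4], [1,2], [1,3], [1,4], [2,3], [2,4], [3,4]
  2-simplices (10): [0,1,2], [0,1,3], [0,1,4], [0,2,3], [0,2,4], [0,3,4], [1,2,3], [1,2,4], [1,3,4], [2,3,4]
  3-simplices (5): [0,1,2,3], [0,1,2,4], [0,1,3,4], [0,2,3,4], [1,2,3,4]

giving chain groups C_0 ≅ Z^5, C_1 ≅ Z^10, C_2 ≅ Z^10, C_3 ≅ Z^5.

Boundary ∂_1: C_1 → C_0 sends each edge [p,q] (with p < q) to q − p.
As a 5×10 matrix over Z this has rank 4, with invariant factors (1,1,1,1).

∂_2: C_2 → C_1 maps a triangle to the signed sum of its edges. For instance
  ∂[0,1,4] = [1,4] − [0,4] + [0,1],
  ∂[0,2,4] = [2,4] − [0,4] + [0,2].
The 10×10 boundary matrix has rank 6 and Smith normal form diag(1,1,1,1,1,1).

∂_3: C_3 → C_2 sends each 3-simplex σ to the alternating sum Σ_i (−1)^i (σ with its i-th vertex removed). For instance
  ∂[0,2,3,4] = [2,3,4] − [0,3,4] + [0,2,4] − [0,2,3],
  ∂[0,1,3,4] = [1,3,4] − [0,3,4] + [0,1,4] − [0,1,3].
This gives a 10×5 integer matrix of rank 4; reducing to Smith normal form yields diagonal entries (1,1,1,1).

Computing H_k = (kernel of ∂_k) / (image of ∂_{k+1}):

  H_0: rank C_0 − rank ∂_1 = 5 − 4 = 1, and the invariant factors of ∂_1 are all 1, so H_0 ≅ Z.
  H_1: rank ker ∂_1 − rank ∂_2 = (10 − 4) − 6 = 0, and the invariant factors of ∂_2 are all 1, so H_1 ≅ 0.
  H_2: rank ker ∂_2 − rank ∂_3 = (10 − 6) − 4 = 0, and the invariant factors of ∂_3 are all 1, so H_2 ≅ 0.
  H_3: rank ker ∂_3 − rank ∂_4 = (5 − 4) − 0 = 1, and there is no ∂_4, so H_3 ≅ Z.

As a check, the Euler characteristic is 5 − 10 + 10 − 5 = 0, which agrees with 1 − 0 + 0 − 1 = 0.

H_0 ≅ Z,  H_1 = 0,  H_2 = 0,  H_3 ≅ Z.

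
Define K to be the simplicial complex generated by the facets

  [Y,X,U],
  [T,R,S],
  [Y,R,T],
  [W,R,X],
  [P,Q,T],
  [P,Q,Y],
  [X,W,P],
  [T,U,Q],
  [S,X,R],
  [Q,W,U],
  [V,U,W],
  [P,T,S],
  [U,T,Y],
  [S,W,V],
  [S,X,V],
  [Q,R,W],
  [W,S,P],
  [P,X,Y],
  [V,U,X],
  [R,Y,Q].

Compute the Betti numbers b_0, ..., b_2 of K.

We work with the vertex ordering P < Q < R < S < T < U < V < W < X < Y. The simplices of K, each written with vertices in increasing order, are:

  0-simplices (10): P, Q, R, S, T, U, V, W, X, Y
  1-simplices (30): PQ, PS, PT, PW, PX, PY, QR, QT, QU, QW, QY, RS, RT, RW, RX, RY, ST, SV, SW, SX, TU, TY, UV, UW, UX, UY, VW, VX, WX, XY
  2-simplices (20): PQT, PQY, PST, PSW, PWX, PXY, QRW, QRY, QTU, QUW, RST, RSX, RTY, RWX, SVW, SVX, TUY, UVW, UVX, UXY

Hence C_0 ≅ Z^10, C_1 ≅ Z^30, C_2 ≅ Z^20.

∂_1: C_1 → C_0 is given by ∂[p,q] = [q] − [p]. For instance
  ∂QT = T − Q.
As a 10×30 matrix over Z this has rank 9, with invariant factors (1,1,1,1,1,1,1,1,1).

Boundary ∂_2: C_2 → C_1 maps a triangle to the signed sum of its edges. For instance
  ∂PQY = QY − PY + PQ,
  ∂QUW = UW − QW + QU.
This gives a 30×20 integer matrix of rank 20; reducing to Smith normal form yields diagonal entries (1,1,1,1,1,1,1,1,1,1,1,1,1,1,1,1,1,1,1,2).

From H_k ≅ ker(∂_k) / im(∂_{k+1}) we obtain:

  H_0: rank C_0 − rank ∂_1 = 10 − 9 = 1, and the invariant factors of ∂_1 are all 1, so H_0 = Z.
  H_1: rank ker ∂_1 − rank ∂_2 = (30 − 9) − 20 = 1, and ∂_2 has invariant factor 2 > 1, so H_1 = Z × Z/2.
  H_2: rank ker ∂_2 − rank ∂_3 = (20 − 20) − 0 = 0, and there is no ∂_3, so H_2 = 0.

Hence the Betti numbers are b_0 = 1, b_1 = 1, b_2 = 0.

b_0 = 1, b_1 = 1, b_2 = 0.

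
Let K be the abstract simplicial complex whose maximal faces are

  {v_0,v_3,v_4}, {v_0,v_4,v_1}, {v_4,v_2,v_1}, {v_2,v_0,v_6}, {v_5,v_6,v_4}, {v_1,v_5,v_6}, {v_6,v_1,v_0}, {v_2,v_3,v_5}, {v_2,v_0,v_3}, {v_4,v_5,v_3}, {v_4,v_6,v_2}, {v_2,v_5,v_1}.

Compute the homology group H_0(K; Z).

Fix the vertex order v_0 < v_1 < v_2 < v_3 < v_4 < v_5 < v_6 and write every simplex with vertices in increasing order. Then dim K = 2 and the simplices of K are:

  0-simplices (7): [v_0], [v_1], [v_2], [v_3], [v_4], [v_5], [v_6]
  1-simplices (18): (18 of them)
  2-simplices (12): (12 of them)

so the chain groups are C_0 ≅ Z^7, C_1 ≅ Z^18, C_2 ≅ Z^12.

∂_1: C_1 → C_0 maps an edge to its endpoints' difference, ∂[p,q] = q − p.
As a 7×18 matrix over Z this has rank 6, with invariant factors (1,1,1,1,1,1).

∂_2: C_2 → C_1 sends each 2-simplex [p,q,r] to [q,r] − [p,r] + [p,q]. For instance
  ∂[v_1,v_5,v_6] = [v_5,v_6] − [v_1,v_6] + [v_1,v_5],
  ∂[v_0,v_1,v_4] = [v_1,v_4] − [v_0,v_4] + [v_0,v_1].
As a 18×12 matrix over Z this has rank 12, with invariant factors (1,1,1,1,1,1,1,1,1,1,1,2).

Now H_k = ker ∂_k / im ∂_{k+1}, so:

  H_0: rank C_0 − rank ∂_1 = 7 − 6 = 1, and the invariant factors of ∂_1 are all 1, so H_0 ≅ Z.

H_0 = Z.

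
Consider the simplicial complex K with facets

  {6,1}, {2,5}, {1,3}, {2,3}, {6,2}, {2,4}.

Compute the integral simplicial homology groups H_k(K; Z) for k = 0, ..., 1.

K has 6 vertices, 6 edges.
rank ∂_0 = 0, rank ∂_1 = 5 ⇒ b_0 = 6 − 0 − 5 = 1; all invariant factors of ∂_1 are 1 so no torsion. So H_0 ≅ Z.
rank ∂_1 = 5, rank ∂_2 = 0 ⇒ b_1 = 6 − 5 − 0 = 1. So H_1 ≅ Z.

H_0 ≅ Z,  H_1 ≅ Z.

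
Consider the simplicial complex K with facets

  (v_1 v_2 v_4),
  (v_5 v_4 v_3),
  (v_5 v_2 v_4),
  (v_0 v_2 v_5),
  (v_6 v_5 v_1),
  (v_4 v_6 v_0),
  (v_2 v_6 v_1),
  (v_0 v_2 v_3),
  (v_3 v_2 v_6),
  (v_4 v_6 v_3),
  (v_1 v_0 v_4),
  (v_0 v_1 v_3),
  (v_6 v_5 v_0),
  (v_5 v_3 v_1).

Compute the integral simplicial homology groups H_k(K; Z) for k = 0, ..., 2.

Take the total order v_0 < v_1 < v_2 < v_3 < v_4 < v_5 < v_6 on the vertex set. Then K (dimension 2) consists of the simplices:

  0-simplices (7): [v_0], [v_1], [v_2], [v_3], [v_4], [v_5], [v_6]
  1-simplices (21): (21 of them)
  2-simplices (14): (14 of them)

giving chain groups C_0 ≅ Z^7, C_1 ≅ Z^21, C_2 ≅ Z^14.

Boundary ∂_1: C_1 → C_0 is given by ∂[p,q] = [q] − [p]. For instance
  ∂[v_1,v_2] = [v_2] − [v_1].
This gives a 7×21 integer matrix of rank 6; reducing to Smith normal form yields diagonal entries (1,1,1,1,1,1).

The boundary map ∂_2: C_2 → C_1 maps a triangle to the signed sum of its edges. For instance
  ∂[v_0,v_4,v_6] = [v_4,v_6] − [v_0,v_6] + [v_0,v_4],
  ∂[v_0,v_2,v_5] = [v_2,v_5] − [v_0,v_5] + [v_0,v_2].
This gives a 21×14 integer matrix of rank 13; reducing to Smith normal form yields diagonal entries (1,1,1,1,1,1,1,1,1,1,1,1,1).

From H_k ≅ ker(∂_k) / im(∂_{k+1}) we obtain:

  H_0: rank C_0 − rank ∂_1 = 7 − 6 = 1, and the invariant factors of ∂_1 are all 1, so H_0 ≅ Z.
  H_1: rank ker ∂_1 − rank ∂_2 = (21 − 6) − 13 = 2, and the invariant factors of ∂_2 are all 1, so H_1 ≅ Z^2.
  H_2: rank ker ∂_2 − rank ∂_3 = (14 − 13) − 0 = 1, and there is no ∂_3, so H_2 ≅ Z.

As a check, the Euler characteristic is 7 − 21 + 14 = 0, which agrees with 1 − 2 + 1 = 0.

H_0 = Z,  H_1 = Z^2,  H_2 = Z.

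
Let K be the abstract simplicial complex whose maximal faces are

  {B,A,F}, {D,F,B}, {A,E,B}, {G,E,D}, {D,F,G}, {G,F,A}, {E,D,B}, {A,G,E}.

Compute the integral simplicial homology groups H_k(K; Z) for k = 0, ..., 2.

Take the total order A < B < D < E < F < G on the vertex set. Then K (dimension 2) consists of the simplices:

  0-simplices (6): A, B, D, E, F, G
  1-simplices (12): AB, AE, AF, AG, BD, BE, BF, DE, DF, DG, EG, FG
  2-simplices (8): ABE, ABF, AEG, AFG, BDE, BDF, DEG, DFG

giving chain groups C_0 ≅ Z^6, C_1 ≅ Z^12, C_2 ≅ Z^8.

∂_1: C_1 → C_0 sends each edge [p,q] (with p < q) to q − p.
The resulting 6×12 matrix has rank 5, and its Smith normal form has invariant factors (1,1,1,1,1).

The boundary map ∂_2: C_2 → C_1 sends each 2-simplex [p,q,r] to [q,r] − [p,r] + [p,q]. For instance
  ∂DEG = EG − DG + DE,
  ∂BDE = DE − BE + BD.
The resulting 12×8 matrix has rank 7, and its Smith normal form has invariant factors (1,1,1,1,1,1,1).

Computing H_k = (kernel of ∂_k) / (image of ∂_{k+1}):

  H_0: rank C_0 − rank ∂_1 = 6 − 5 = 1, and the invariant factors of ∂_1 are all 1, so H_0 = Z.
  H_1: rank ker ∂_1 − rank ∂_2 = (12 − 5) − 7 = 0, and the invariant factors of ∂_2 are all 1, so H_1 = 0.
  H_2: rank ker ∂_2 − rank ∂_3 = (8 − 7) − 0 = 1, and there is no ∂_3, so H_2 = Z.

(K is a triangulation of the 2-sphere S^2.)

H_0 ≅ Z,  H_1 = 0,  H_2 ≅ Z.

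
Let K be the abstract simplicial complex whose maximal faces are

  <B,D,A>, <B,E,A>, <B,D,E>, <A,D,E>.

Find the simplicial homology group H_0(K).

Fix the vertex order A < B < D < E and write every simplex with vertices in increasing order. Then dim K = 2 and the simplices of K are:

  0-simplices (4): A, B, D, E
  1-simplices (6): AB, AD, AE, BD, BE, DE
  2-simplices (4): ABD, ABE, ADE, BDE

giving chain groups C_0 ≅ Z^4, C_1 ≅ Z^6, C_2 ≅ Z^4.

The boundary map ∂_1: C_1 → C_0 maps an edge to its endpoints' difference, ∂[p,q] = q − p.
The 4×6 boundary matrix has rank 3 and Smith normal form diag(1,1,1).

The boundary map ∂_2: C_2 → C_1 maps a triangle to the signed sum of its edges. For instance
  ∂ABD = BD − AD + AB,
  ∂ADE = DE − AE + AD.
As a 6×4 matrix over Z this has rank 3, with invariant factors (1,1,1).

Reading off H_k = ker ∂_k / im ∂_{k+1}:

  H_0: rank C_0 − rank ∂_1 = 4 − 3 = 1, and the invariant factors of ∂_1 are all 1, so H_0 ≅ Z.

(K is a triangulation of the 2-sphere S^2.)

H_0 ≅ Z.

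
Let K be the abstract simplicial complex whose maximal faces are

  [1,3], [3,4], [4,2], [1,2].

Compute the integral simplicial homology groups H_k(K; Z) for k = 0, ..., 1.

H_0 ≅ Z,  H_1 ≅ Z.

Take the total order 1 < 2 < 3 < 4 on the vertex set. Then K (dimension 1) consists of the simplices:

  0-simplices (4): [1], [2], [3], [4]
  1-simplices (4): [1,2], [1,3], [2,4], [3,4]

giving chain groups C_0 ≅ Z^4, C_1 ≅ Z^4.

Boundary ∂_1: C_1 → C_0 is given by ∂[p,q] = [q] − [p]. For instance
  ∂[1,2] = [2] − [1].
The 4×4 boundary matrix has rank 3 and Smith normal form diag(1,1,1).

Reading off H_k = ker ∂_k / im ∂_{k+1}:

  H_0: rank C_0 − rank ∂_1 = 4 − 3 = 1, and the invariant factors of ∂_1 are all 1, so H_0 = Z.
  H_1: rank ker ∂_1 − rank ∂_2 = (4 − 3) − 0 = 1, and there is no ∂_2, so H_1 = Z.

(K is a triangulation of the circle S^1.)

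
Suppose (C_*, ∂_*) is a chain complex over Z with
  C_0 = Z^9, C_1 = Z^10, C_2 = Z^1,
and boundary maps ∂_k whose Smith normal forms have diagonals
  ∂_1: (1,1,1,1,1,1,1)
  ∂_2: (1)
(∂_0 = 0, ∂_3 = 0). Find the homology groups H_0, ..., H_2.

H_0: b_0 = 9 − 0 − 7 = 2; torsion from ∂_1 factors > 1: none. So H_0 = Z^2.
H_1: b_1 = 10 − 7 − 1 = 2; torsion from ∂_2 factors > 1: none. So H_1 = Z^2.
H_2: b_2 = 1 − 1 − 0 = 0; torsion from ∂_3 factors > 1: none. So H_2 = 0.

H_0 = Z^2,  H_1 = Z^2,  H_2 = 0.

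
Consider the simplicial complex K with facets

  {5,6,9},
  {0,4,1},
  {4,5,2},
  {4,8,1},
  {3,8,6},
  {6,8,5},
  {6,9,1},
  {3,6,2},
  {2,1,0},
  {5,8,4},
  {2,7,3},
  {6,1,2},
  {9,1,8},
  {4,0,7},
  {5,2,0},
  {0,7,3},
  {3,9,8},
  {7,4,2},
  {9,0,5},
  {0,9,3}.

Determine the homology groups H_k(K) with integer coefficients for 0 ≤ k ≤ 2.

H_0 = Z,  H_1 = Z ⊕ Z_2,  H_2 = 0.

Take the total order 0 < 1 < 2 < 3 < 4 < 5 < 6 < 7 < 8 < 9 on the vertex set. Then K (dimension 2) consists of the simplices:

  0-simplices (10): [0], [1], [2], [3], [4], [5], [6], [7], [8], [9]
  1-simplices (30): (30 of them)
  2-simplices (20): (20 of them)

giving chain groups C_0 ≅ Z^10, C_1 ≅ Z^30, C_2 ≅ Z^20.

Boundary ∂_1: C_1 → C_0 sends each edge [p,q] (with p < q) to q − p. For instance
  ∂[1,4] = [4] − [1].
This gives a 10×30 integer matrix of rank 9; reducing to Smith normal form yields diagonal entries (1,1,1,1,1,1,1,1,1).

∂_2: C_2 → C_1 acts by ∂[p,q,r] = [q,r] − [p,r] + [p,q]. For instance
  ∂[2,3,7] = [3,7] − [2,7] + [2,3],
  ∂[0,4,7] = [4,7] − [0,7] + [0,4].
The 30×20 boundary matrix has rank 20 and Smith normal form diag(1,1,1,1,1,1,1,1,1,1,1,1,1,1,1,1,1,1,1,2).

Reading off H_k = ker ∂_k / im ∂_{k+1}:

  H_0: rank C_0 − rank ∂_1 = 10 − 9 = 1, and the invariant factors of ∂_1 are all 1, so H_0 ≅ Z.
  H_1: rank ker ∂_1 − rank ∂_2 = (30 − 9) − 20 = 1, and ∂_2 has invariant factor 2 > 1, so H_1 ≅ Z ⊕ Z_2.
  H_2: rank ker ∂_2 − rank ∂_3 = (20 − 20) − 0 = 0, and there is no ∂_3, so H_2 ≅ 0.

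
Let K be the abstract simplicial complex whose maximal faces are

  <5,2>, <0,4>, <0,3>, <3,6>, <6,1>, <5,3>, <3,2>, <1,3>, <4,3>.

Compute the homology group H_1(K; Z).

H_1 = Z^3.

We work with the vertex ordering 0 < 1 < 2 < 3 < 4 < 5 < 6. The simplices of K, each written with vertices in increasing order, are:

  0-simplices (7): [0], [1], [2], [3], [4], [5], [6]
  1-simplices (9): [0,3], [0,4], [1,3], [1,6], [2,3], [2,5], [3,4], [3,5], [3,6]

so the chain groups are C_0 ≅ Z^7, C_1 ≅ Z^9.

Boundary ∂_1: C_1 → C_0 maps an edge to its endpoints' difference, ∂[p,q] = q − p.
The resulting 7×9 matrix has rank 6, and its Smith normal form has invariant factors (1,1,1,1,1,1).

From H_k ≅ ker(∂_k) / im(∂_{k+1}) we obtain:

  H_1: rank ker ∂_1 − rank ∂_2 = (9 − 6) − 0 = 3, and there is no ∂_2, so H_1 = Z^3.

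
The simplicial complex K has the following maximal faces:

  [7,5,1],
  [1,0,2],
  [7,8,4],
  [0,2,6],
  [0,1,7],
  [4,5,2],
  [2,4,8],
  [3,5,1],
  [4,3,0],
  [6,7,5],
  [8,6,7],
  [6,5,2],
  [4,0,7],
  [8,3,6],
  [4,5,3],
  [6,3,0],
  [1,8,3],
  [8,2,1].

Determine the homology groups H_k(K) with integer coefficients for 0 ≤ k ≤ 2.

H_0 = Z,  H_1 = Z^2,  H_2 = Z.

Order the vertices as 0 < 1 < 2 < 3 < 4 < 5 < 6 < 7 < 8. Listing each simplex with vertices in this order, K has dimension 2 with simplices:

  0-simplices (9): [0], [1], [2], [3], [4], [5], [6], [7], [8]
  1-simplices (27): (27 of them)
  2-simplices (18): [0,1,2], [0,1,7], [0,2,6], [0,3,4], [0,3,6], [0,4,7], [1,2,8], [1,3,5], [1,3,8], [1,5,7], [2,4,5], [2,4,8], [2,5,6], [3,4,5], [3,6,8], [4,7,8], [5,6,7], [6,7,8]

Hence C_0 ≅ Z^9, C_1 ≅ Z^27, C_2 ≅ Z^18.

Boundary ∂_1: C_1 → C_0 maps an edge to its endpoints' difference, ∂[p,q] = q − p. For instance
  ∂[1,3] = [3] − [1].
This gives a 9×27 integer matrix of rank 8; reducing to Smith normal form yields diagonal entries (1,1,1,1,1,1,1,1).

∂_2: C_2 → C_1 sends each 2-simplex [p,q,r] to [q,r] − [p,r] + [p,q]. For instance
  ∂[0,3,4] = [3,4] − [0,4] + [0,3],
  ∂[0,1,7] = [1,7] − [0,7] + [0,1].
As a 27×18 matrix over Z this has rank 17, with invariant factors (1,1,1,1,1,1,1,1,1,1,1,1,1,1,1,1,1).

Reading off H_k = ker ∂_k / im ∂_{k+1}:

  H_0: rank C_0 − rank ∂_1 = 9 − 8 = 1, and the invariant factors of ∂_1 are all 1, so H_0 ≅ Z.
  H_1: rank ker ∂_1 − rank ∂_2 = (27 − 8) − 17 = 2, and the invariant factors of ∂_2 are all 1, so H_1 ≅ Z^2.
  H_2: rank ker ∂_2 − rank ∂_3 = (18 − 17) − 0 = 1, and there is no ∂_3, so H_2 ≅ Z.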